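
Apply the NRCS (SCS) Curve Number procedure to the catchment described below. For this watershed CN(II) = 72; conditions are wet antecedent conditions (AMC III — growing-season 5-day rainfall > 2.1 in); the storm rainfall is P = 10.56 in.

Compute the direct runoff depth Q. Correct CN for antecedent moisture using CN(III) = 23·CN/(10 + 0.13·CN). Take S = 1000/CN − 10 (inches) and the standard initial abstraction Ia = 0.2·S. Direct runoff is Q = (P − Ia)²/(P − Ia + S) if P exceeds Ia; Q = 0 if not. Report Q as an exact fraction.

Q = 699549601/79757100 in ≈ 8.771 in

Adjust CN=72 to AMC III: 23·72/(10 + 0.13·72) → 1656 ÷ (484/25) = 10350/121 ≈ 85.537
Max retention: S = 1000/(10350/121) − 10 = 350/207 in (≈ 1.691 in)
Initial abstraction Ia = S/5 = (350/207)/5 = 70/207 ≈ 0.338 in
P − Ia = 10.560 − 0.338 = 52898/5175 ≈ 10.222 in (> 0, runoff occurs)
Runoff Q = (P−Ia)²/(P−Ia+S) = (10.222)²/(10.222+1.691) = 699549601/79757100 ≈ 8.771 in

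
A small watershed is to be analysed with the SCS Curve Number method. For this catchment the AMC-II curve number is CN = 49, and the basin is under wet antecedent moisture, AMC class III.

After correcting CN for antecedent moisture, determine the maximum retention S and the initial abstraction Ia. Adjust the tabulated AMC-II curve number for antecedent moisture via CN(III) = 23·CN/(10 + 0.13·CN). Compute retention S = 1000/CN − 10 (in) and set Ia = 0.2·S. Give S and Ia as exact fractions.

CN(III) from CN(II)=49: (23·49)/(10 + 0.13·49) = 112700/1637 ≈ 68.845
S = 1000/(112700/1637) − 10 = 5100/1127 in ≈ 4.525 in
Ia = 0.2S: 0.2·4.525 = 0.905 in (exactly 1020/1127)

S = 5100/1127 in ≈ 4.525 in; Ia = 1020/1127 in ≈ 0.905 in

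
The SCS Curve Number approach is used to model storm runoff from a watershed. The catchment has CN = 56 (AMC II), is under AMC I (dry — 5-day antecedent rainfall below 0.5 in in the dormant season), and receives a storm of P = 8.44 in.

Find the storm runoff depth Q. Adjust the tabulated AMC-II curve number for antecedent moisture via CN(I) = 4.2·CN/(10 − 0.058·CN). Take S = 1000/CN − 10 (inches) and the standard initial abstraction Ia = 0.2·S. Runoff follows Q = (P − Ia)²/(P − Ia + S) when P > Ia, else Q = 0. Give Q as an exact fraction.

Q = 298149289/316112475 in ≈ 0.943 in

Adjust CN=56 to AMC I: 4.2·56/(10 − 0.058·56) → (1176/5) ÷ (844/125) = 7350/211 ≈ 34.834
Retention S: 1000/CN − 10 with CN=34.834 → S = 2750/147 ≈ 18.707 in
Initial abstraction Ia = S/5 = (2750/147)/5 = 550/147 ≈ 3.741 in
P − Ia = 8.440 − 3.741 = 17267/3675 ≈ 4.699 in (> 0, runoff occurs)
Runoff Q = (P−Ia)²/(P−Ia+S) = (4.699)²/(4.699+18.707) = 298149289/316112475 ≈ 0.943 in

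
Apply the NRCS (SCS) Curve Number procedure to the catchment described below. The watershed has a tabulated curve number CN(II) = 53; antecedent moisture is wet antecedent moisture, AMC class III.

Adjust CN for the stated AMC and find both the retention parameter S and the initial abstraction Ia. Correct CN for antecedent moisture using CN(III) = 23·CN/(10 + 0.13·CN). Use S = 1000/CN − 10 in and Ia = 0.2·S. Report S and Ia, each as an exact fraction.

Adjust CN=53 to AMC III: 23·53/(10 + 0.13·53) → 1219 ÷ (1689/100) = 121900/1689 ≈ 72.173
S = 1000/(121900/1689) − 10 = 4700/1219 in ≈ 3.856 in
Ia = 0.2S: 0.2·3.856 = 0.771 in (exactly 940/1219)

S = 4700/1219 in ≈ 3.856 in; Ia = 940/1219 in ≈ 0.771 in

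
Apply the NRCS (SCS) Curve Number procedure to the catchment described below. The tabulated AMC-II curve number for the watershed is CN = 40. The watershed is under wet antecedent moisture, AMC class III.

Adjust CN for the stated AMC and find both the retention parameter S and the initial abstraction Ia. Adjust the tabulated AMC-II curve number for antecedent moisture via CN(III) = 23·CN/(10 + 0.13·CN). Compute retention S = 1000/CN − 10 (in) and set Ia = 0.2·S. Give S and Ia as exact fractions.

Adjust CN=40 to AMC III: 23·40/(10 + 0.13·40) → 920 ÷ (76/5) = 1150/19 ≈ 60.526
Retention S: 1000/CN − 10 with CN=60.526 → S = 150/23 ≈ 6.522 in
Ia = 0.2S: 0.2·6.522 = 1.304 in (exactly 30/23)

S = 150/23 in ≈ 6.522 in; Ia = 30/23 in ≈ 1.304 in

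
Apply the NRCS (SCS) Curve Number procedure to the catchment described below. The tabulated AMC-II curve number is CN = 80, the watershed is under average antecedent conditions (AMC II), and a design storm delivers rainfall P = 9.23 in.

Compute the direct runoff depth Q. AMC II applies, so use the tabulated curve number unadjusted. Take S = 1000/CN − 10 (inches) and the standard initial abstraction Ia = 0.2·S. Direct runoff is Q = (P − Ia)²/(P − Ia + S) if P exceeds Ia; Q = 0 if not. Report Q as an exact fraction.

Q = 762129/112300 in ≈ 6.787 in

Average conditions: CN = 80 (no AMC adjustment).
Max retention: S = 1000/80 − 10 = 5/2 in (≈ 2.500 in)
Initial abstraction Ia = S/5 = (5/2)/5 = 1/2 ≈ 0.500 in
Excess rainfall: 9.230 − 0.500 = 8.730 in; P > Ia so Q > 0
Runoff Q = (P−Ia)²/(P−Ia+S) = (8.730)²/(8.730+2.500) = 762129/112300 ≈ 6.787 in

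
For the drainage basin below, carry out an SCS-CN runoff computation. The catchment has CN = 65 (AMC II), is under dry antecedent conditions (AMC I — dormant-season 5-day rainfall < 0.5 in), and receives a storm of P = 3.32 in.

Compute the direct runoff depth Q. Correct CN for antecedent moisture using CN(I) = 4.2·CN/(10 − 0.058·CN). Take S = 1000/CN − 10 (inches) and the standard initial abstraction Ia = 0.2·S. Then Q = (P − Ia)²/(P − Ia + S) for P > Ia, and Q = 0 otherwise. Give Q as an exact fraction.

Q = 543169/12906075 in ≈ 0.042 in

Dry (AMC I): CN(I) = 4.2·65/(10 − 0.058·65) = 273/(623/100) = 3900/89 ≈ 43.820
Retention S: 1000/CN − 10 with CN=43.820 → S = 500/39 ≈ 12.821 in
Ia = 0.2S: 0.2·12.821 = 2.564 in (exactly 100/39)
Excess rainfall: 3.320 − 2.564 = 0.756 in; P > Ia so Q > 0
Q: (737/975)² ÷ (13237/975) = 543169/12906075 in (≈ 0.042 in)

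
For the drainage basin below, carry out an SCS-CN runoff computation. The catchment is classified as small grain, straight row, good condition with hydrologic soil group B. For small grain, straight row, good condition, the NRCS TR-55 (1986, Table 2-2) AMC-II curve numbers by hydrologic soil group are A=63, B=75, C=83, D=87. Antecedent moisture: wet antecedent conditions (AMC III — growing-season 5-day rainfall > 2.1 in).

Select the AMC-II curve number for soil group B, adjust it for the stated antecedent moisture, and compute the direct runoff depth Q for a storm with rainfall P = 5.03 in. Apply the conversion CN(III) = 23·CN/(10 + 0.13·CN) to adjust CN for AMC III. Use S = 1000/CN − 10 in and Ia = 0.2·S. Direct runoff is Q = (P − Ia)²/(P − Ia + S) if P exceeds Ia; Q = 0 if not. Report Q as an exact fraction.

NRCS table: small grain, straight row, good condition, soil group B → CN(II) = 75
Adjust CN=75 to AMC III: 23·75/(10 + 0.13·75) → 1725 ÷ (79/4) = 6900/79 ≈ 87.342
S = 1000/(6900/79) − 10 = 100/69 in ≈ 1.449 in
Ia = 0.2S: 0.2·1.449 = 0.290 in (exactly 20/69)
Excess rainfall: 5.030 − 0.290 = 4.740 in; P > Ia so Q > 0
Runoff Q = (P−Ia)²/(P−Ia+S) = (4.740)²/(4.740+1.449) = 1069747849/294678300 ≈ 3.630 in

Q = 1069747849/294678300 in ≈ 3.630 in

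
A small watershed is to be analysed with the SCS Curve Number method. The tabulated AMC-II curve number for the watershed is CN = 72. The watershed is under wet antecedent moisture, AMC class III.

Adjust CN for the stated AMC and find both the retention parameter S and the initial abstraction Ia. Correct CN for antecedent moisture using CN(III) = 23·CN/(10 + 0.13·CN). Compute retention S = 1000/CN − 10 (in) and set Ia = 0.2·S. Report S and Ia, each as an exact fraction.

S = 350/207 in ≈ 1.691 in; Ia = 70/207 in ≈ 0.338 in

Wet (AMC III): CN(III) = 23·72/(10 + 0.13·72) = 1656/(484/25) = 10350/121 ≈ 85.537
Retention S: 1000/CN − 10 with CN=85.537 → S = 350/207 ≈ 1.691 in
Ia = 0.2S: 0.2·1.691 = 0.338 in (exactly 70/207)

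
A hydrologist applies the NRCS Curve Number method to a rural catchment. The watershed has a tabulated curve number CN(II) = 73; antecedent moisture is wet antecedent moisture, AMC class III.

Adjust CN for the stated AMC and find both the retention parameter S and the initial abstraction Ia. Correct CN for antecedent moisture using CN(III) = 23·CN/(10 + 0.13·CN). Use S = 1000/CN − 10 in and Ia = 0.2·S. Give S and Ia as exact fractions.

Adjust CN=73 to AMC III: 23·73/(10 + 0.13·73) → 1679 ÷ (1949/100) = 167900/1949 ≈ 86.147
S = 1000/(167900/1949) − 10 = 2700/1679 in ≈ 1.608 in
Ia = 0.2S: 0.2·1.608 = 0.322 in (exactly 540/1679)

S = 2700/1679 in ≈ 1.608 in; Ia = 540/1679 in ≈ 0.322 in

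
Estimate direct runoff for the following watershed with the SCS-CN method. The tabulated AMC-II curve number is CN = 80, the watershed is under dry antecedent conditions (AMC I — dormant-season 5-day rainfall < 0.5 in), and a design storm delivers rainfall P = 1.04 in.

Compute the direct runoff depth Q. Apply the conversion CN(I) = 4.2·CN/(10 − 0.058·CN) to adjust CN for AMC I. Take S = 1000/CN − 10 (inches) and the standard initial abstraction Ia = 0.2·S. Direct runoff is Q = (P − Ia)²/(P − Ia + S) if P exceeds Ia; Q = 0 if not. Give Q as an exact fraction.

Adjust CN=80 to AMC I: 4.2·80/(10 − 0.058·80) → 336 ÷ (134/25) = 4200/67 ≈ 62.687
Retention S: 1000/CN − 10 with CN=62.687 → S = 125/21 ≈ 5.952 in
Ia = 0.2·(125/21) = 25/21 in ≈ 1.190 in
P = 1.040 ≤ Ia = 1.190 in: entire storm abstracted, Q = 0.

Q = 0 in ≈ 0.000 in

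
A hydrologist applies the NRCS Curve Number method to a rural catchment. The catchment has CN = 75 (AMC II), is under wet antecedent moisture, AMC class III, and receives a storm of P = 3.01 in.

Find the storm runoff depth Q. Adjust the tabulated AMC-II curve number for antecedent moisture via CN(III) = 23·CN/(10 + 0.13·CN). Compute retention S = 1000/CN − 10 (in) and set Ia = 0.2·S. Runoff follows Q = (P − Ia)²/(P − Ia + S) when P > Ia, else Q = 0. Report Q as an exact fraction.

Q = 352275361/198506100 in ≈ 1.775 in

Adjust CN=75 to AMC III: 23·75/(10 + 0.13·75) → 1725 ÷ (79/4) = 6900/79 ≈ 87.342
Retention S: 1000/CN − 10 with CN=87.342 → S = 100/69 ≈ 1.449 in
Ia = 0.2S: 0.2·1.449 = 0.290 in (exactly 20/69)
P − Ia = 3.010 − 0.290 = 18769/6900 ≈ 2.720 in (> 0, runoff occurs)
Q: (18769/6900)² ÷ (28769/6900) = 352275361/198506100 in (≈ 1.775 in)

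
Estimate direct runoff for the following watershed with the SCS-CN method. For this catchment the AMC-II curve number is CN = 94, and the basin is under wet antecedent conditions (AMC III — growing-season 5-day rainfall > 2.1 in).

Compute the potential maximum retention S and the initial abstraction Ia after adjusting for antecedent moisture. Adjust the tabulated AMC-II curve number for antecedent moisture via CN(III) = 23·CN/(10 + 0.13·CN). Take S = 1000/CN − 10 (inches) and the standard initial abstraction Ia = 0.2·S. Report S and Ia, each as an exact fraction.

Adjust CN=94 to AMC III: 23·94/(10 + 0.13·94) → 2162 ÷ (1111/50) = 108100/1111 ≈ 97.300
S = 1000/(108100/1111) − 10 = 300/1081 in ≈ 0.278 in
Ia = 0.2S: 0.2·0.278 = 0.056 in (exactly 60/1081)

S = 300/1081 in ≈ 0.278 in; Ia = 60/1081 in ≈ 0.056 in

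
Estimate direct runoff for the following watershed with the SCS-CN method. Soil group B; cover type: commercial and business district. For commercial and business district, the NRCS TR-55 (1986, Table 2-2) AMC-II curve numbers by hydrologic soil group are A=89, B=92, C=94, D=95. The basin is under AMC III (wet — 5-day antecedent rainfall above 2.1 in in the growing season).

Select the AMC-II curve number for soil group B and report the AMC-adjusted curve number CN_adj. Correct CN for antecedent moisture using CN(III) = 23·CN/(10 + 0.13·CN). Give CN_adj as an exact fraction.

NRCS table: commercial and business district, soil group B → CN(II) = 92
Wet (AMC III): CN(III) = 23·92/(10 + 0.13·92) = 2116/(549/25) = 52900/549 ≈ 96.357

CN_adj = 52900/549 ≈ 96.357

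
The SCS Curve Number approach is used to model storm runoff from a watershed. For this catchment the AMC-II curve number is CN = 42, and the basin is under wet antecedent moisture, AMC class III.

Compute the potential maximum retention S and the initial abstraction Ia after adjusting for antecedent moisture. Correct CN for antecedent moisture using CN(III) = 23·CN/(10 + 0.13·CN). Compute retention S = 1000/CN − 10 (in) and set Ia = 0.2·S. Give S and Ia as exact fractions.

CN(III) from CN(II)=42: (23·42)/(10 + 0.13·42) = 48300/773 ≈ 62.484
Retention S: 1000/CN − 10 with CN=62.484 → S = 2900/483 ≈ 6.004 in
Ia = 0.2S: 0.2·6.004 = 1.201 in (exactly 580/483)

S = 2900/483 in ≈ 6.004 in; Ia = 580/483 in ≈ 1.201 in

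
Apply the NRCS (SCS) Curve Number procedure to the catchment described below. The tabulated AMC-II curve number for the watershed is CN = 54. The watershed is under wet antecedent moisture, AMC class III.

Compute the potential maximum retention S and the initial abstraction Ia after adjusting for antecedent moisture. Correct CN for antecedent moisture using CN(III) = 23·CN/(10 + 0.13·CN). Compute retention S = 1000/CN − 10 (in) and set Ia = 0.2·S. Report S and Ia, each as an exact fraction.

S = 100/27 in ≈ 3.704 in; Ia = 20/27 in ≈ 0.741 in

CN(III) from CN(II)=54: (23·54)/(10 + 0.13·54) = 2700/37 ≈ 72.973
Retention S: 1000/CN − 10 with CN=72.973 → S = 100/27 ≈ 3.704 in
Initial abstraction Ia = S/5 = (100/27)/5 = 20/27 ≈ 0.741 in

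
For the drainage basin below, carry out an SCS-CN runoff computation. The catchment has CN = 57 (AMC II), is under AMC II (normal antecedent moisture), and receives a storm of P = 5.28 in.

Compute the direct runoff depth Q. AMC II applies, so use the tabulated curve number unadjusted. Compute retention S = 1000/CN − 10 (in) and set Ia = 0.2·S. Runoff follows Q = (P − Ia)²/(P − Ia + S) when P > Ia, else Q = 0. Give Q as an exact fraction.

AMC II — tabulated CN = 57 applies directly.
S = 1000/57 − 10 = 430/57 in ≈ 7.544 in
Ia = 0.2·(430/57) = 86/57 in ≈ 1.509 in
Excess rainfall: 5.280 − 1.509 = 3.771 in; P > Ia so Q > 0
Q: (5374/1425)² ÷ (16124/1425) = 7219969/5744175 in (≈ 1.257 in)

Q = 7219969/5744175 in ≈ 1.257 in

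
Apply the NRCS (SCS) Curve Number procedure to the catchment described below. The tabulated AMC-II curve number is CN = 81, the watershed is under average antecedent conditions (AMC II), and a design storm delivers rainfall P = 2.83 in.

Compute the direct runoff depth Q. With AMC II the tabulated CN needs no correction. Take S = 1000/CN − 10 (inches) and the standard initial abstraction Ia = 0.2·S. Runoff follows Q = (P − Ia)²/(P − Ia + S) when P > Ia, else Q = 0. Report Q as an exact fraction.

Q = 365689129/308796300 in ≈ 1.184 in

CN(II) = 81; AMC II needs no correction.
Retention S: 1000/CN − 10 with CN=81.000 → S = 190/81 ≈ 2.346 in
Ia = 0.2·(190/81) = 38/81 in ≈ 0.469 in
P − Ia = 2.830 − 0.469 = 19123/8100 ≈ 2.361 in (> 0, runoff occurs)
Runoff Q = (P−Ia)²/(P−Ia+S) = (2.361)²/(2.361+2.346) = 365689129/308796300 ≈ 1.184 in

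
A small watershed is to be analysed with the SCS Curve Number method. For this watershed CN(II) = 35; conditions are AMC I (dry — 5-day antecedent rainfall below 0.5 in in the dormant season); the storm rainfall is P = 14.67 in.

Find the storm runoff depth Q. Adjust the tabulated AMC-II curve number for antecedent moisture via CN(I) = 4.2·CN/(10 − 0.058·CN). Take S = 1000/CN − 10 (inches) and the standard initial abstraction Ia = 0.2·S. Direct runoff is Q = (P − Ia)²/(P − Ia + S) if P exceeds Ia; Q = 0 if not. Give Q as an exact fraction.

CN(I) from CN(II)=35: (4.2·35)/(10 − 0.058·35) = 14700/797 ≈ 18.444
Max retention: S = 1000/(14700/797) − 10 = 6500/147 in (≈ 44.218 in)
Initial abstraction Ia = S/5 = (6500/147)/5 = 1300/147 ≈ 8.844 in
P − Ia = 14.670 − 8.844 = 85649/14700 ≈ 5.826 in (> 0, runoff occurs)
Runoff Q = (P−Ia)²/(P−Ia+S) = (5.826)²/(5.826+44.218) = 7335751201/10814040300 ≈ 0.678 in

Q = 7335751201/10814040300 in ≈ 0.678 in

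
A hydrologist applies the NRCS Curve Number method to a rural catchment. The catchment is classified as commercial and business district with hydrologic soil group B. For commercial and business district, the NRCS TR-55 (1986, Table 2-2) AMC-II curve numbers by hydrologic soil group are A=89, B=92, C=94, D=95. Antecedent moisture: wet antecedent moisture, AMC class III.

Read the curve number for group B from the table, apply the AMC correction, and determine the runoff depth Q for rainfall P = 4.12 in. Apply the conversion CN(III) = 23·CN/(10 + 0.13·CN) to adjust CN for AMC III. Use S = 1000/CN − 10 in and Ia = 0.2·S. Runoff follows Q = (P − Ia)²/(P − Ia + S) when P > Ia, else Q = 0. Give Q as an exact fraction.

Q = 2860859169/773490575 in ≈ 3.699 in

NRCS table: commercial and business district, soil group B → CN(II) = 92
Adjust CN=92 to AMC III: 23·92/(10 + 0.13·92) → 2116 ÷ (549/25) = 52900/549 ≈ 96.357
S = 1000/(52900/549) − 10 = 200/529 in ≈ 0.378 in
Ia = 0.2·(200/529) = 40/529 in ≈ 0.076 in
Excess rainfall: 4.120 − 0.076 = 4.044 in; P > Ia so Q > 0
Q = (53487/13225)²/((53487/13225) + 200/529) = (2860859169/174900625)/(58487/13225) = 2860859169/773490575 in ≈ 3.699 in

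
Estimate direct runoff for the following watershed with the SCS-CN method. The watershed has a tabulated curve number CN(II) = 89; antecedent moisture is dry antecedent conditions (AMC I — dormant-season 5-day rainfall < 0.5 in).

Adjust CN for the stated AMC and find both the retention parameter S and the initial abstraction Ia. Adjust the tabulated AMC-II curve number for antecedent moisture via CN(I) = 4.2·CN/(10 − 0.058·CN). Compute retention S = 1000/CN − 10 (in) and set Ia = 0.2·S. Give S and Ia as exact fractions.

S = 5500/1869 in ≈ 2.943 in; Ia = 1100/1869 in ≈ 0.589 in

Adjust CN=89 to AMC I: 4.2·89/(10 − 0.058·89) → (1869/5) ÷ (2419/500) = 186900/2419 ≈ 77.263
S = 1000/(186900/2419) − 10 = 5500/1869 in ≈ 2.943 in
Initial abstraction Ia = S/5 = (5500/1869)/5 = 1100/1869 ≈ 0.589 in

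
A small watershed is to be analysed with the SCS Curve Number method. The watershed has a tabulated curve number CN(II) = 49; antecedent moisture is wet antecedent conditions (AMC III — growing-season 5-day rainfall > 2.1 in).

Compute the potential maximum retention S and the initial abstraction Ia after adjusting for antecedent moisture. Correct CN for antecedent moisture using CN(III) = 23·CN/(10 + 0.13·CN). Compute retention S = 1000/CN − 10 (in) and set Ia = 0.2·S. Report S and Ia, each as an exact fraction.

Wet (AMC III): CN(III) = 23·49/(10 + 0.13·49) = 1127/(1637/100) = 112700/1637 ≈ 68.845
Retention S: 1000/CN − 10 with CN=68.845 → S = 5100/1127 ≈ 4.525 in
Ia = 0.2·(5100/1127) = 1020/1127 in ≈ 0.905 in

S = 5100/1127 in ≈ 4.525 in; Ia = 1020/1127 in ≈ 0.905 in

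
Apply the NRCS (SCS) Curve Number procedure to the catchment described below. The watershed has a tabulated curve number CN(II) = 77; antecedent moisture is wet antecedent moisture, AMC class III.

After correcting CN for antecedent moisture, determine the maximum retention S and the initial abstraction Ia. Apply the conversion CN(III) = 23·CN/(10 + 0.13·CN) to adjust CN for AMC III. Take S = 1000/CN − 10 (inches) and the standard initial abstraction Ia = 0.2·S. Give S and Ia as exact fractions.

Wet (AMC III): CN(III) = 23·77/(10 + 0.13·77) = 1771/(2001/100) = 7700/87 ≈ 88.506
S = 1000/(7700/87) − 10 = 100/77 in ≈ 1.299 in
Initial abstraction Ia = S/5 = (100/77)/5 = 20/77 ≈ 0.260 in

S = 100/77 in ≈ 1.299 in; Ia = 20/77 in ≈ 0.260 in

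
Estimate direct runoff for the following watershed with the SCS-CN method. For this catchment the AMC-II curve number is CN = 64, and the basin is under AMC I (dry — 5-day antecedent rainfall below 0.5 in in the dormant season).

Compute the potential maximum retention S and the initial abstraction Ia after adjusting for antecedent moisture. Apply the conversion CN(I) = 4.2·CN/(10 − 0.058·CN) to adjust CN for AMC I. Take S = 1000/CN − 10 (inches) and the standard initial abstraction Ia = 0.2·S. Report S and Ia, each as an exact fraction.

Dry (AMC I): CN(I) = 4.2·64/(10 − 0.058·64) = (1344/5)/(786/125) = 5600/131 ≈ 42.748
S = 1000/(5600/131) − 10 = 375/28 in ≈ 13.393 in
Initial abstraction Ia = S/5 = (375/28)/5 = 75/28 ≈ 2.679 in

S = 375/28 in ≈ 13.393 in; Ia = 75/28 in ≈ 2.679 in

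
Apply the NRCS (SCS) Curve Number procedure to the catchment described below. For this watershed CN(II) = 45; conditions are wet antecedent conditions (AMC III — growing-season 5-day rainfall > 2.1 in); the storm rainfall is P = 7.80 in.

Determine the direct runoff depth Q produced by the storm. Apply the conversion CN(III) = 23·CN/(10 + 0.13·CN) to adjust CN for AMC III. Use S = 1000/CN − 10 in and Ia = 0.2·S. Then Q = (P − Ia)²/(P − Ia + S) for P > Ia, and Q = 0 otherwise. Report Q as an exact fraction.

Q = 48622729/12909555 in ≈ 3.766 in

Wet (AMC III): CN(III) = 23·45/(10 + 0.13·45) = 1035/(317/20) = 20700/317 ≈ 65.300
Retention S: 1000/CN − 10 with CN=65.300 → S = 1100/207 ≈ 5.314 in
Ia = 0.2·(1100/207) = 220/207 in ≈ 1.063 in
Excess rainfall: 7.800 − 1.063 = 6.737 in; P > Ia so Q > 0
Q: (6973/1035)² ÷ (12473/1035) = 48622729/12909555 in (≈ 3.766 in)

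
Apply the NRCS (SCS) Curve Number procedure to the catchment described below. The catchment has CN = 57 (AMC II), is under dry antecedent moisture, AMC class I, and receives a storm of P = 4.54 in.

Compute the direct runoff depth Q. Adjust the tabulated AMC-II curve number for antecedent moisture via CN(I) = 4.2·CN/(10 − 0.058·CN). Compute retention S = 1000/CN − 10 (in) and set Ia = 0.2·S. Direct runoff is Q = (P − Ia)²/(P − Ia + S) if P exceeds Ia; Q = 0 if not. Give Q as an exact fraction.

Adjust CN=57 to AMC I: 4.2·57/(10 − 0.058·57) → (1197/5) ÷ (3347/500) = 119700/3347 ≈ 35.763
S = 1000/(119700/3347) − 10 = 21500/1197 in ≈ 17.962 in
Initial abstraction Ia = S/5 = (21500/1197)/5 = 4300/1197 ≈ 3.592 in
P − Ia = 4.540 − 3.592 = 56719/59850 ≈ 0.948 in (> 0, runoff occurs)
Q = (56719/59850)²/((56719/59850) + 21500/1197) = (3217044961/3582022500)/(1131719/59850) = 3217044961/67733382150 in ≈ 0.047 in

Q = 3217044961/67733382150 in ≈ 0.047 in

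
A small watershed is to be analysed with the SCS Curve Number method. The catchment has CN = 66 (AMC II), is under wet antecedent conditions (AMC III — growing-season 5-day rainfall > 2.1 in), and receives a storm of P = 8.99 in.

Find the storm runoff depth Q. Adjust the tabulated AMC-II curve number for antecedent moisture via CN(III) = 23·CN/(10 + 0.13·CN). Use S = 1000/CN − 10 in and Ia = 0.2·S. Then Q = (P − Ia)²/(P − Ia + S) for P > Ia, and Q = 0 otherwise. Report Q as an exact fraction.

CN(III) from CN(II)=66: (23·66)/(10 + 0.13·66) = 75900/929 ≈ 81.701
S = 1000/(75900/929) − 10 = 1700/759 in ≈ 2.240 in
Ia = 0.2S: 0.2·2.240 = 0.448 in (exactly 340/759)
P − Ia = 8.990 − 0.448 = 648341/75900 ≈ 8.542 in (> 0, runoff occurs)
Q: (648341/75900)² ÷ (818341/75900) = 420346052281/62112081900 in (≈ 6.768 in)

Q = 420346052281/62112081900 in ≈ 6.768 in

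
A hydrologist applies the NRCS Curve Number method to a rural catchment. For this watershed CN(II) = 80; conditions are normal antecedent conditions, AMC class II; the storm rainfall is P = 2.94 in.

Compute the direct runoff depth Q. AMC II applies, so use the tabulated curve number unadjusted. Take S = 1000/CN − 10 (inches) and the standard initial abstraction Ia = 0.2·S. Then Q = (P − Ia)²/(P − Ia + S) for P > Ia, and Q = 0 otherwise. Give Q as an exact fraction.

Average conditions: CN = 80 (no AMC adjustment).
S = 1000/80 − 10 = 5/2 in ≈ 2.500 in
Ia = 0.2S: 0.2·2.500 = 0.500 in (exactly 1/2)
P − Ia = 2.940 − 0.500 = 61/25 ≈ 2.440 in (> 0, runoff occurs)
Q: (61/25)² ÷ (247/50) = 7442/6175 in (≈ 1.205 in)

Q = 7442/6175 in ≈ 1.205 in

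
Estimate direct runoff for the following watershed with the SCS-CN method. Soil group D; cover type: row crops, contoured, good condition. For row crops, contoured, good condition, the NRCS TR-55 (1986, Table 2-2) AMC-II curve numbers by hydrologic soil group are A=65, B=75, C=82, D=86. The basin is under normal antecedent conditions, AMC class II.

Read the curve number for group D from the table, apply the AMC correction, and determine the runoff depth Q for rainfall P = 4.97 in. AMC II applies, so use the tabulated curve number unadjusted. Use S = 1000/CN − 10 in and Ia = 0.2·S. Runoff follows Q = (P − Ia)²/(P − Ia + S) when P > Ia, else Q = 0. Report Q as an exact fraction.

Q = 56977263/16567900 in ≈ 3.439 in

NRCS table: row crops, contoured, good condition, soil group D → CN(II) = 86
AMC II — tabulated CN = 86 applies directly.
S = 1000/86 − 10 = 70/43 in ≈ 1.628 in
Ia = 0.2·(70/43) = 14/43 in ≈ 0.326 in
Excess rainfall: 4.970 − 0.326 = 4.644 in; P > Ia so Q > 0
Q = (19971/4300)²/((19971/4300) + 70/43) = (398840841/18490000)/(26971/4300) = 56977263/16567900 in ≈ 3.439 in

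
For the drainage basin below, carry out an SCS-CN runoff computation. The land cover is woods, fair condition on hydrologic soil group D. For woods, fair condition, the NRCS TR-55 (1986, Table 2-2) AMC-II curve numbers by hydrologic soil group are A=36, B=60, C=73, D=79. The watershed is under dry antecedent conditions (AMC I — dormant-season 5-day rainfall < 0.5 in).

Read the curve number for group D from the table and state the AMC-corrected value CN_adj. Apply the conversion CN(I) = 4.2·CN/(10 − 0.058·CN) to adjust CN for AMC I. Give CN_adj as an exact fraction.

NRCS table: woods, fair condition, soil group D → CN(II) = 79
Adjust CN=79 to AMC I: 4.2·79/(10 − 0.058·79) → (1659/5) ÷ (2709/500) = 7900/129 ≈ 61.240

CN_adj = 7900/129 ≈ 61.240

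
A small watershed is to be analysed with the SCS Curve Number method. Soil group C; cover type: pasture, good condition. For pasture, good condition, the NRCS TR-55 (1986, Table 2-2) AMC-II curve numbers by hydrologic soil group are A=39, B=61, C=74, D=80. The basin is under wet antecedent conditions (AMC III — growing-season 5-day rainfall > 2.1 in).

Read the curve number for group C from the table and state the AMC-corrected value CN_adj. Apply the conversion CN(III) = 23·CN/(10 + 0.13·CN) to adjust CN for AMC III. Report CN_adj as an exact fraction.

CN_adj = 85100/981 ≈ 86.748

NRCS table: pasture, good condition, soil group C → CN(II) = 74
Wet (AMC III): CN(III) = 23·74/(10 + 0.13·74) = 1702/(981/50) = 85100/981 ≈ 86.748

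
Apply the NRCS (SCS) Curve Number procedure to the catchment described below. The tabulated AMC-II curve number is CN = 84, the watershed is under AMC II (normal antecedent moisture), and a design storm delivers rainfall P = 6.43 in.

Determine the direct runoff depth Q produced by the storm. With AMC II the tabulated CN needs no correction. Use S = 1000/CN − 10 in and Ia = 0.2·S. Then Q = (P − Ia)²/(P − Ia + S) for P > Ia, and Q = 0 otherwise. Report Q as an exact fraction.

AMC II — tabulated CN = 84 applies directly.
Retention S: 1000/CN − 10 with CN=84.000 → S = 40/21 ≈ 1.905 in
Initial abstraction Ia = S/5 = (40/21)/5 = 8/21 ≈ 0.381 in
P − Ia = 6.430 − 0.381 = 12703/2100 ≈ 6.049 in (> 0, runoff occurs)
Q = (12703/2100)²/((12703/2100) + 40/21) = (161366209/4410000)/(16703/2100) = 161366209/35076300 in ≈ 4.600 in

Q = 161366209/35076300 in ≈ 4.600 in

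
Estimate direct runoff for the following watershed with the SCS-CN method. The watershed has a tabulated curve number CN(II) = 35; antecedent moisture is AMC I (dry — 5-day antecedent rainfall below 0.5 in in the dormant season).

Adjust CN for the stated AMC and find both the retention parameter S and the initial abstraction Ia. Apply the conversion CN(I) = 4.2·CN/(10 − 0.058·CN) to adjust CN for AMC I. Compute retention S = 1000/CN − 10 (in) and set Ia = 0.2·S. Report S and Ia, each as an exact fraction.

S = 6500/147 in ≈ 44.218 in; Ia = 1300/147 in ≈ 8.844 in

Adjust CN=35 to AMC I: 4.2·35/(10 − 0.058·35) → 147 ÷ (797/100) = 14700/797 ≈ 18.444
Retention S: 1000/CN − 10 with CN=18.444 → S = 6500/147 ≈ 44.218 in
Ia = 0.2S: 0.2·44.218 = 8.844 in (exactly 1300/147)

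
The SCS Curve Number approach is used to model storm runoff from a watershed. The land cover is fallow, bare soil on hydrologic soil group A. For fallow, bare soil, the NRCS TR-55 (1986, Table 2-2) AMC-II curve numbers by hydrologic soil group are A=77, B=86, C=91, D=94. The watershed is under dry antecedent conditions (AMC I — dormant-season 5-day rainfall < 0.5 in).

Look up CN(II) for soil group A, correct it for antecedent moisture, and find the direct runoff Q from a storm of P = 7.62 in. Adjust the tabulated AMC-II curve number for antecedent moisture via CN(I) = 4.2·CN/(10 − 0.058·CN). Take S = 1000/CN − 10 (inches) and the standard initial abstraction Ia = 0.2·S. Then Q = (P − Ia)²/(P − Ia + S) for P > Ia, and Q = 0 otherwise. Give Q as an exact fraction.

Q = 251078159929/87000825450 in ≈ 2.886 in

NRCS table: fallow, bare soil, soil group A → CN(II) = 77
CN(I) from CN(II)=77: (4.2·77)/(10 − 0.058·77) = 161700/2767 ≈ 58.439
Retention S: 1000/CN − 10 with CN=58.439 → S = 11500/1617 ≈ 7.112 in
Ia = 0.2S: 0.2·7.112 = 1.422 in (exactly 2300/1617)
Excess rainfall: 7.620 − 1.422 = 6.198 in; P > Ia so Q > 0
Q = (501077/80850)²/((501077/80850) + 11500/1617) = (251078159929/6536722500)/(1076077/80850) = 251078159929/87000825450 in ≈ 2.886 in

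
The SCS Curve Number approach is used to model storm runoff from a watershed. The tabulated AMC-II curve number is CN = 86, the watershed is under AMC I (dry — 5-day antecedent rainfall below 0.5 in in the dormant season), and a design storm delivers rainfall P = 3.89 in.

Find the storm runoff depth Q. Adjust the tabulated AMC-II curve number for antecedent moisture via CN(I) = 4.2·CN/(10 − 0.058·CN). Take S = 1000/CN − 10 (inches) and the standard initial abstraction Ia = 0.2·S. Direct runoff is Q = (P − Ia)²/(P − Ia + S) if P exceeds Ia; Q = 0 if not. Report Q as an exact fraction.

CN(I) from CN(II)=86: (4.2·86)/(10 − 0.058·86) = 12900/179 ≈ 72.067
Max retention: S = 1000/(12900/179) − 10 = 500/129 in (≈ 3.876 in)
Ia = 0.2S: 0.2·3.876 = 0.775 in (exactly 100/129)
P − Ia = 3.890 − 0.775 = 40181/12900 ≈ 3.115 in (> 0, runoff occurs)
Runoff Q = (P−Ia)²/(P−Ia+S) = (3.115)²/(3.115+3.876) = 1614512761/1163334900 ≈ 1.388 in

Q = 1614512761/1163334900 in ≈ 1.388 in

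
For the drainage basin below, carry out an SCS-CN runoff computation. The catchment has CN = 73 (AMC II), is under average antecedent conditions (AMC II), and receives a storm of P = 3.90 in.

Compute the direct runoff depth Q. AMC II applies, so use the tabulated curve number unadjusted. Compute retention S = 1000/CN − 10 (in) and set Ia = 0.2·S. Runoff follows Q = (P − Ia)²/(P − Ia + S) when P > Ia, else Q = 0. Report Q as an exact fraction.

Q = 1774083/1218370 in ≈ 1.456 in

CN(II) = 73; AMC II needs no correction.
S = 1000/73 − 10 = 270/73 in ≈ 3.699 in
Ia = 0.2·(270/73) = 54/73 in ≈ 0.740 in
P − Ia = 3.900 − 0.740 = 2307/730 ≈ 3.160 in (> 0, runoff occurs)
Q = (2307/730)²/((2307/730) + 270/73) = (5322249/532900)/(5007/730) = 1774083/1218370 in ≈ 1.456 in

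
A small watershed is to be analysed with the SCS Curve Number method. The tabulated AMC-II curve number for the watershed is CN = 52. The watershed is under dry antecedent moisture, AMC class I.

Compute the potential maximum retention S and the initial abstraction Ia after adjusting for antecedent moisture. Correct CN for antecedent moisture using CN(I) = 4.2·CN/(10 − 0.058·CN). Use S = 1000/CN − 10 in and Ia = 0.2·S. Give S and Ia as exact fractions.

S = 2000/91 in ≈ 21.978 in; Ia = 400/91 in ≈ 4.396 in

Dry (AMC I): CN(I) = 4.2·52/(10 − 0.058·52) = (1092/5)/(873/125) = 9100/291 ≈ 31.271
Max retention: S = 1000/(9100/291) − 10 = 2000/91 in (≈ 21.978 in)
Ia = 0.2S: 0.2·21.978 = 4.396 in (exactly 400/91)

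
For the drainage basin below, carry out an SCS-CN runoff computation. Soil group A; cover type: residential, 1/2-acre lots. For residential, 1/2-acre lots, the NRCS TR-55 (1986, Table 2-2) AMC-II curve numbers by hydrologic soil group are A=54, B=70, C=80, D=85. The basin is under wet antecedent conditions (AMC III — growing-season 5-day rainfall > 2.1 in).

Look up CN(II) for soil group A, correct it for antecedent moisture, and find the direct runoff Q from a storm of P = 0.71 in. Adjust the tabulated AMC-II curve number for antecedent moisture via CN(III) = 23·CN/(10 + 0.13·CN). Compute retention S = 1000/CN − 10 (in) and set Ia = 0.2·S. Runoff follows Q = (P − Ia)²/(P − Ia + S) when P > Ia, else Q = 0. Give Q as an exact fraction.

Q = 0 in ≈ 0.000 in

NRCS table: residential, 1/2-acre lots, soil group A → CN(II) = 54
Wet (AMC III): CN(III) = 23·54/(10 + 0.13·54) = 1242/(851/50) = 2700/37 ≈ 72.973
S = 1000/(2700/37) − 10 = 100/27 in ≈ 3.704 in
Ia = 0.2S: 0.2·3.704 = 0.741 in (exactly 20/27)
P = 0.710 ≤ Ia = 0.741 in: entire storm abstracted, Q = 0.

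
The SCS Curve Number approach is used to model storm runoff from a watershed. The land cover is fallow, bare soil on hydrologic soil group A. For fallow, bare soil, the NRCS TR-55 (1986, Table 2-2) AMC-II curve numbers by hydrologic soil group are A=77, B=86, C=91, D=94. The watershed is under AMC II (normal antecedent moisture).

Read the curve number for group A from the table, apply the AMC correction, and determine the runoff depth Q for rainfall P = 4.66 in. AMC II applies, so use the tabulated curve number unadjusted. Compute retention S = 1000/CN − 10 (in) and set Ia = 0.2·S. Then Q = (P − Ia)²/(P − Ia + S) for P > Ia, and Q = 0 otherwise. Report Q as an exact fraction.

NRCS table: fallow, bare soil, soil group A → CN(II) = 77
AMC II — tabulated CN = 77 applies directly.
Retention S: 1000/CN − 10 with CN=77.000 → S = 230/77 ≈ 2.987 in
Ia = 0.2·(230/77) = 46/77 in ≈ 0.597 in
Since P=4.660 > Ia=0.597: effective rainfall P−Ia = 15641/3850 in
Runoff Q = (P−Ia)²/(P−Ia+S) = (4.063)²/(4.063+2.987) = 244640881/104492850 ≈ 2.341 in

Q = 244640881/104492850 in ≈ 2.341 in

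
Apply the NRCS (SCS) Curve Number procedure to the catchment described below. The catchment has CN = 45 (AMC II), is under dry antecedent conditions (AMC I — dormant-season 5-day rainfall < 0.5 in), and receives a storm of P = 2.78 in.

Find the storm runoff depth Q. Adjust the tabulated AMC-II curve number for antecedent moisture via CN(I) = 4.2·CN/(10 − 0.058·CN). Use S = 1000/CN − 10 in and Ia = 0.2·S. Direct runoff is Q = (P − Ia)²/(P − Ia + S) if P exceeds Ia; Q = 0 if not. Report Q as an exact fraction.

Q = 0 in ≈ 0.000 in

Dry (AMC I): CN(I) = 4.2·45/(10 − 0.058·45) = 189/(739/100) = 18900/739 ≈ 25.575
Retention S: 1000/CN − 10 with CN=25.575 → S = 5500/189 ≈ 29.101 in
Initial abstraction Ia = S/5 = (5500/189)/5 = 1100/189 ≈ 5.820 in
P = 2.780 ≤ Ia = 5.820 in: entire storm abstracted, Q = 0.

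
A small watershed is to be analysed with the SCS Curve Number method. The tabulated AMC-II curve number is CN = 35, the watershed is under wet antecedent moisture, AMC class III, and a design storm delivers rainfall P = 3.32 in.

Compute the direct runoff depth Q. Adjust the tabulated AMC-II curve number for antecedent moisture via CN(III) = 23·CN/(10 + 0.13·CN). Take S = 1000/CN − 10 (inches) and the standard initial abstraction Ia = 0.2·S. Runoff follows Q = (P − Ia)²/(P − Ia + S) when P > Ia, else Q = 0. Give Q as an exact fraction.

Adjust CN=35 to AMC III: 23·35/(10 + 0.13·35) → 805 ÷ (291/20) = 16100/291 ≈ 55.326
S = 1000/(16100/291) − 10 = 1300/161 in ≈ 8.075 in
Initial abstraction Ia = S/5 = (1300/161)/5 = 260/161 ≈ 1.615 in
Since P=3.320 > Ia=1.615: effective rainfall P−Ia = 6863/4025 in
Q: (6863/4025)² ÷ (39363/4025) = 47100769/158436075 in (≈ 0.297 in)

Q = 47100769/158436075 in ≈ 0.297 in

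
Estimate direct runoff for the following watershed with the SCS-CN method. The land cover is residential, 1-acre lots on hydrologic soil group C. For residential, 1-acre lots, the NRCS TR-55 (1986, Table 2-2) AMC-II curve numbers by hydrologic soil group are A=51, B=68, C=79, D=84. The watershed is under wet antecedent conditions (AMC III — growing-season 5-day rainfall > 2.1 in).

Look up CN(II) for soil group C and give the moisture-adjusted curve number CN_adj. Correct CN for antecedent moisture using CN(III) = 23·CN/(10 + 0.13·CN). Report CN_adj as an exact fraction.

CN_adj = 181700/2027 ≈ 89.640

NRCS table: residential, 1-acre lots, soil group C → CN(II) = 79
Adjust CN=79 to AMC III: 23·79/(10 + 0.13·79) → 1817 ÷ (2027/100) = 181700/2027 ≈ 89.640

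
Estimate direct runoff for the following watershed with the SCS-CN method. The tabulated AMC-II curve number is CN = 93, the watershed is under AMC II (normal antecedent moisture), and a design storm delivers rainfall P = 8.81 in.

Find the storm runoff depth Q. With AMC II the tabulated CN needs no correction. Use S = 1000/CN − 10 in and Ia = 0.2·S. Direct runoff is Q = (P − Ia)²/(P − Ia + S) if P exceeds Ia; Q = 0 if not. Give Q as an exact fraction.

AMC II — tabulated CN = 93 applies directly.
Max retention: S = 1000/93 − 10 = 70/93 in (≈ 0.753 in)
Initial abstraction Ia = S/5 = (70/93)/5 = 14/93 ≈ 0.151 in
Since P=8.810 > Ia=0.151: effective rainfall P−Ia = 80533/9300 in
Q = (80533/9300)²/((80533/9300) + 70/93) = (6485564089/86490000)/(87533/9300) = 6485564089/814056900 in ≈ 7.967 in

Q = 6485564089/814056900 in ≈ 7.967 in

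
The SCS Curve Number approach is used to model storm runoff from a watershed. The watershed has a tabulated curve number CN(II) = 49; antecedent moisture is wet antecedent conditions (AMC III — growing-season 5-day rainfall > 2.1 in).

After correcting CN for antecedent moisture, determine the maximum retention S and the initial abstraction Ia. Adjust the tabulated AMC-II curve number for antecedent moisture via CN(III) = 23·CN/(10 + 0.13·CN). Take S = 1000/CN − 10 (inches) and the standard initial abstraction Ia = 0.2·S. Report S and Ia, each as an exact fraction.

S = 5100/1127 in ≈ 4.525 in; Ia = 1020/1127 in ≈ 0.905 in

Wet (AMC III): CN(III) = 23·49/(10 + 0.13·49) = 1127/(1637/100) = 112700/1637 ≈ 68.845
S = 1000/(112700/1637) − 10 = 5100/1127 in ≈ 4.525 in
Ia = 0.2·(5100/1127) = 1020/1127 in ≈ 0.905 in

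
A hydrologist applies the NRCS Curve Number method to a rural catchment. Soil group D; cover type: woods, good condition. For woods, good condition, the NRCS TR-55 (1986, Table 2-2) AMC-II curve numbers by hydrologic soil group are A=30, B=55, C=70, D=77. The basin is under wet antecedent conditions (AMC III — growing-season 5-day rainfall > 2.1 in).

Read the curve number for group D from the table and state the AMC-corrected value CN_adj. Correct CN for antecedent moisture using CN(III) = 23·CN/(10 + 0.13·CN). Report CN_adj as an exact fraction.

CN_adj = 7700/87 ≈ 88.506

NRCS table: woods, good condition, soil group D → CN(II) = 77
Adjust CN=77 to AMC III: 23·77/(10 + 0.13·77) → 1771 ÷ (2001/100) = 7700/87 ≈ 88.506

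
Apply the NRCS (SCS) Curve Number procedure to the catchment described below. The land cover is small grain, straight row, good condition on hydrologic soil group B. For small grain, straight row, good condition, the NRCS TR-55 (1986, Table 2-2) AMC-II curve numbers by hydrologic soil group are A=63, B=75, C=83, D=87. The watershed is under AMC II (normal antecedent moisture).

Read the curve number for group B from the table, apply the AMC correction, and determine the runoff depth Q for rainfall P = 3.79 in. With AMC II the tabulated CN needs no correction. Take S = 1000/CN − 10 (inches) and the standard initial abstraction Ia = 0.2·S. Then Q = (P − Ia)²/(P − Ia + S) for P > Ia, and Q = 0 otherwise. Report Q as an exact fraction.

NRCS table: small grain, straight row, good condition, soil group B → CN(II) = 75
CN(II) = 75; AMC II needs no correction.
Max retention: S = 1000/75 − 10 = 10/3 in (≈ 3.333 in)
Initial abstraction Ia = S/5 = (10/3)/5 = 2/3 ≈ 0.667 in
P − Ia = 3.790 − 0.667 = 937/300 ≈ 3.123 in (> 0, runoff occurs)
Q: (937/300)² ÷ (1937/300) = 877969/581100 in (≈ 1.511 in)

Q = 877969/581100 in ≈ 1.511 in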